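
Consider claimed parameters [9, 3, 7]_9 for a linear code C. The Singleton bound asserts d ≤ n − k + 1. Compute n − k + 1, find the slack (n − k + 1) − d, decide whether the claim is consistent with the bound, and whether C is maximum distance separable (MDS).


Singleton RHS = n − k + 1 = 7, slack = 0, bound satisfied, MDS.

Singleton bound: d ≤ n − k + 1.
Here n = 9, k = 3, so n − k + 1 = 7.
Given d = 7, check d ≤ 7: YES.
Slack = (n − k + 1) − d = 0.
The code is MDS (slack = 0).
Description: the claimed parameters are [9, 3, 7]_9; such a code would be MDS (meets Singleton bound).


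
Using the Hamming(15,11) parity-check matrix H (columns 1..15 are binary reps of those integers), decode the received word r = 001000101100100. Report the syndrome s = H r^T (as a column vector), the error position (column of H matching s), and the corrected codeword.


s = (1, 0, 1, 0)^T, error position = 10, corrected codeword c = 001000101000100

Compute s = H r^T mod 2 one row at a time:
  s_1 = 0 + 1 + 1 + 0 + 0 + 1 + 0 + 0 = 3 ≡ 1 (mod 2).
  s_2 = 0 + 0 + 0 + 1 + 0 + 1 + 0 + 0 = 2 ≡ 0 (mod 2).
  s_3 = 0 + 1 + 0 + 1 + 1 + 0 + 0 + 0 = 3 ≡ 1 (mod 2).
  s_4 = 0 + 1 + 0 + 1 + 1 + 0 + 1 + 0 = 4 ≡ 0 (mod 2).
s = (1, 0, 1, 0)^T — this equals column 10 of H (binary 1010), so error is at position 10.
Correct: flip bit 10 of r = 001000101100100 to get c = 001000101000100.


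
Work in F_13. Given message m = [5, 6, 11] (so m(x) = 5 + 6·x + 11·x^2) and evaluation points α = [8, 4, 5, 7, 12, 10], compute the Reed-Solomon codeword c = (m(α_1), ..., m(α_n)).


c = [3, 10, 11, 1, 10, 8]

Message polynomial: m(x) = 5 + 6·x + 11·x^2 (mod 13).
For each evaluation point α_i, compute m(α_i) mod 13:
  α_1 = 8: Horner steps 11 → 3 → 3, so m(8) = 3.
  α_2 = 4: Horner steps 11 → 11 → 10, so m(4) = 10.
  α_3 = 5: Horner steps 11 → 9 → 11, so m(5) = 11.
  α_4 = 7: Horner steps 11 → 5 → 1, so m(7) = 1.
  α_5 = 12: Horner steps 11 → 8 → 10, so m(12) = 10.
  α_6 = 10: Horner steps 11 → 12 → 8, so m(10) = 8.
Codeword c = [3, 10, 11, 1, 10, 8] ∈ F_13^6.


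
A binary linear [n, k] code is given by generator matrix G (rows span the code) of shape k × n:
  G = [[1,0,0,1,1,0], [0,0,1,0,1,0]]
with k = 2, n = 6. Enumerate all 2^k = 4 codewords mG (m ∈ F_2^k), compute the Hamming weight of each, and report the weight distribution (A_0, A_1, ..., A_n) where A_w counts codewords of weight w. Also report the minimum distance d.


Weight distribution: A_0 = 1, A_2 = 1, A_3 = 2. Minimum distance d = 2.

Enumerate all 2^2 = 4 messages m ∈ F_2^2.
For each, compute codeword c = mG in F_2^6, then tally its weight.
  m = 00 → c = 000000, weight = 0.
  m = 10 → c = 100110, weight = 3.
  m = 01 → c = 001010, weight = 2.
  m = 11 → c = 101100, weight = 3.
Tally weights:
  weight 0: 1 codewords.
  weight 2: 1 codewords.
  weight 3: 2 codewords.
Minimum distance d = smallest w > 0 with A_w > 0 = 2.
Sanity: Σ A_w = 4 = 2^2 = 4 ✓.


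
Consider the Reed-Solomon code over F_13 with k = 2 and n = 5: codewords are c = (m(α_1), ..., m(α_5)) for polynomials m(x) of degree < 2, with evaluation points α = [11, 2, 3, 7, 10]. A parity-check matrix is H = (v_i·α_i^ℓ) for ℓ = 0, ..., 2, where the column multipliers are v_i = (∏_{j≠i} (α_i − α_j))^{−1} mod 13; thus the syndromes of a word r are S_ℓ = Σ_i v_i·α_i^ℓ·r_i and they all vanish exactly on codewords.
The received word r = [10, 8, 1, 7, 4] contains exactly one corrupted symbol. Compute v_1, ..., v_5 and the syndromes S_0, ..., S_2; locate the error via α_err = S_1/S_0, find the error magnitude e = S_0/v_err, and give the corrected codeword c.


S = (10, 5, 9), error at position 4, error magnitude e = 8, c = [10, 8, 1, 12, 4].

Step 1: column multipliers v_i = (∏_{j≠i}(α_i − α_j))^{−1} mod 13.
  i = 1 (α = 11): (11−2)(11−3)(11−7)(11−10) = 9·8·4·1 = 288 ≡ 2, so v_1 = 2^{−1} = 7 (mod 13).
  i = 2 (α = 2): (2−11)(2−3)(2−7)(2−10) = (−9)·(−1)·(−5)·(−8) = 360 ≡ 9, so v_2 = 9^{−1} = 3 (mod 13).
  i = 3 (α = 3): (3−11)(3−2)(3−7)(3−10) = (−8)·1·(−4)·(−7) = −224 ≡ 10, so v_3 = 10^{−1} = 4 (mod 13).
  i = 4 (α = 7): (7−11)(7−2)(7−3)(7−10) = (−4)·5·4·(−3) = 240 ≡ 6, so v_4 = 6^{−1} = 11 (mod 13).
  i = 5 (α = 10): (10−11)(10−2)(10−3)(10−7) = (−1)·8·7·3 = −168 ≡ 1, so v_5 = 1^{−1} = 1 (mod 13).
  v = [7, 3, 4, 11, 1].
Step 2: syndromes of r = [10, 8, 1, 7, 4] (all sums mod 13).
  S_0 = Σ v_i r_i = 7·10 + 3·8 + 4·1 + 11·7 + 1·4 = 179 ≡ 10.
  S_1 = Σ v_i α_i r_i = 7·11·10 + 3·2·8 + 4·3·1 + 11·7·7 + 1·10·4 = 1409 ≡ 5.
  α_i^2 mod 13 = [4, 4, 9, 10, 9].
  S_2 = Σ v_i α_i^2 r_i = 7·4·10 + 3·4·8 + 4·9·1 + 11·10·7 + 1·9·4 = 1218 ≡ 9.
  S = (10, 5, 9) ≠ 0, so r is not a codeword (an error is present).
Step 3: locate the error. For a single error e at position i, S_ℓ = v_i·e·α_i^ℓ, so α_err = S_1/S_0.
  S_0^{−1} = 10^{−1} = 4 (mod 13), so α_err = 5·4 = 20 ≡ 7 = α_4. Error position i = 4.
  Consistency check: S_2/S_1 = 9·8 = 72 ≡ 7 = α_err ✓ (single-error assumption holds).
Step 4: error magnitude e = S_0/v_4 = S_0·∏_{j≠4}(α_4 − α_j) = 10·6 = 60 ≡ 8 (mod 13).
Step 5: correct position 4: c_4 = r_4 − e = 7 − 8 ≡ 12 (mod 13). Hence c = [10, 8, 1, 12, 4].
  Check: interpolating c through the α_i gives m(x) = 9 + 6·x (degree < 2) with m(α_i) = c_i for every i, so c is indeed a codeword.


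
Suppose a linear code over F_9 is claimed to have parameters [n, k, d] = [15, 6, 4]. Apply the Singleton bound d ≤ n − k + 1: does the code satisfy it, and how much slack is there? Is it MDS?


Singleton RHS = n − k + 1 = 10, slack = 6, bound satisfied, not MDS.

Singleton bound: d ≤ n − k + 1.
Here n = 15, k = 6, so n − k + 1 = 10.
Given d = 4, check d ≤ 10: YES.
Slack = (n − k + 1) − d = 6.
The code is NOT MDS (slack = 6 > 0).
Description: the claimed parameters are [15, 6, 4]_9; such a code would be non-MDS.


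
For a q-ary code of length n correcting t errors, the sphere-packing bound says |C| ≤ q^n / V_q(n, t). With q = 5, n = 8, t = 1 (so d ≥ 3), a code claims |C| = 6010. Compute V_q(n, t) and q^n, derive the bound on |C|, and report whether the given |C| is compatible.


V_q(n, t) = 33, q^n = 390625, Hamming bound = 11837, |C| = 6010 ≤ bound (satisfied).

Step 1: Compute V_q(n, t) = Σ_{j=0}^1 C(n, j) (q−1)^j.
  j = 0: C(8,0)·(4)^0 = 1·1 = 1.
  j = 1: C(8,1)·(4)^1 = 8·4 = 32.
  V_q(n, t) = 1 + 32 = 33.
Step 2: q^n = 5^8 = 390625.
Step 3: Hamming bound ⌊q^n / V_q(n,t)⌋ = ⌊390625/33⌋ = 11837.
Step 4: Compare |C| = 6010 to 11837: satisfied.
The claimed |C| lies below the Hamming bound.


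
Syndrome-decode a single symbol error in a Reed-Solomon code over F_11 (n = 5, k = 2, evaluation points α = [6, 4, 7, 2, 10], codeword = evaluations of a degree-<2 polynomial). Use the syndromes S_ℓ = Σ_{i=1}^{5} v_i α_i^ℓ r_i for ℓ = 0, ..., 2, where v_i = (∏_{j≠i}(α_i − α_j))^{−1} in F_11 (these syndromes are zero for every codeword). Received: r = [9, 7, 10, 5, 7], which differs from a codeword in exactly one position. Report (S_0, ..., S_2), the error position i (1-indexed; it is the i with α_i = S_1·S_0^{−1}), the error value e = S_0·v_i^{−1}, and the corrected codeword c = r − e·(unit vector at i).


S = (4, 7, 4), error at position 5, error magnitude e = 5, c = [9, 7, 10, 5, 2].

Step 1: column multipliers v_i = (∏_{j≠i}(α_i − α_j))^{−1} mod 11.
  i = 1 (α = 6): (6−4)(6−7)(6−2)(6−10) = 2·(−1)·4·(−4) = 32 ≡ 10, so v_1 = 10^{−1} = 10 (mod 11).
  i = 2 (α = 4): (4−6)(4−7)(4−2)(4−10) = (−2)·(−3)·2·(−6) = −72 ≡ 5, so v_2 = 5^{−1} = 9 (mod 11).
  i = 3 (α = 7): (7−6)(7−4)(7−2)(7−10) = 1·3·5·(−3) = −45 ≡ 10, so v_3 = 10^{−1} = 10 (mod 11).
  i = 4 (α = 2): (2−6)(2−4)(2−7)(2−10) = (−4)·(−2)·(−5)·(−8) = 320 ≡ 1, so v_4 = 1^{−1} = 1 (mod 11).
  i = 5 (α = 10): (10−6)(10−4)(10−7)(10−2) = 4·6·3·8 = 576 ≡ 4, so v_5 = 4^{−1} = 3 (mod 11).
  v = [10, 9, 10, 1, 3].
Step 2: syndromes of r = [9, 7, 10, 5, 7] (all sums mod 11).
  S_0 = Σ v_i r_i = 10·9 + 9·7 + 10·10 + 1·5 + 3·7 = 279 ≡ 4.
  S_1 = Σ v_i α_i r_i = 10·6·9 + 9·4·7 + 10·7·10 + 1·2·5 + 3·10·7 = 1712 ≡ 7.
  α_i^2 mod 11 = [3, 5, 5, 4, 1].
  S_2 = Σ v_i α_i^2 r_i = 10·3·9 + 9·5·7 + 10·5·10 + 1·4·5 + 3·1·7 = 1126 ≡ 4.
  S = (4, 7, 4) ≠ 0, so r is not a codeword (an error is present).
Step 3: locate the error. For a single error e at position i, S_ℓ = v_i·e·α_i^ℓ, so α_err = S_1/S_0.
  S_0^{−1} = 4^{−1} = 3 (mod 11), so α_err = 7·3 = 21 ≡ 10 = α_5. Error position i = 5.
  Consistency check: S_2/S_1 = 4·8 = 32 ≡ 10 = α_err ✓ (single-error assumption holds).
Step 4: error magnitude e = S_0/v_5 = S_0·∏_{j≠5}(α_5 − α_j) = 4·4 = 16 ≡ 5 (mod 11).
Step 5: correct position 5: c_5 = r_5 − e = 7 − 5 ≡ 2 (mod 11). Hence c = [9, 7, 10, 5, 2].
  Check: interpolating c through the α_i gives m(x) = 3 + 1·x (degree < 2) with m(α_i) = c_i for every i, so c is indeed a codeword.


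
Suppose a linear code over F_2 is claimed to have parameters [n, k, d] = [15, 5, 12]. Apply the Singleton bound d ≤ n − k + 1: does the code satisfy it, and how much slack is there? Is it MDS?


Singleton RHS = n − k + 1 = 11, slack = -1, bound violated (no such code; not MDS).

Singleton bound: d ≤ n − k + 1.
Here n = 15, k = 5, so n − k + 1 = 11.
Given d = 12, check d ≤ 11: NO.
Slack = (n − k + 1) − d = -1.
The slack is negative: d = 12 exceeds n − k + 1 = 11 by 1, so the Singleton bound is violated and no linear [15, 5, 12]_2 code can exist. In particular it is not MDS (MDS requires d = n − k + 1 exactly).
Description: the claimed parameters are [15, 5, 12]_2; such a code would be impossible (violates the Singleton bound).


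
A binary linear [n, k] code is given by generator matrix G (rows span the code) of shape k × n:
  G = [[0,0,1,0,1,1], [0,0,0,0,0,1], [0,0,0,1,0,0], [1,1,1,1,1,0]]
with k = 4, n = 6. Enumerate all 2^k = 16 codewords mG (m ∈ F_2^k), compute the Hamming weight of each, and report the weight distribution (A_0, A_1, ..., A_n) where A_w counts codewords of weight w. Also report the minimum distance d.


Weight distribution: A_0 = 1, A_1 = 2, A_2 = 3, A_3 = 4, A_4 = 3, A_5 = 2, A_6 = 1. Minimum distance d = 1.

Enumerate all 2^4 = 16 messages m ∈ F_2^4.
For each, compute codeword c = mG in F_2^6, then tally its weight.
  m = 0000 → c = 000000, weight = 0.
  m = 1000 → c = 001011, weight = 3.
  m = 0100 → c = 000001, weight = 1.
  m = 1100 → c = 001010, weight = 2.
  m = 0010 → c = 000100, weight = 1.
  m = 1010 → c = 001111, weight = 4.
  m = 0110 → c = 000101, weight = 2.
  m = 1110 → c = 001110, weight = 3.
  m = 0001 → c = 111110, weight = 5.
  m = 1001 → c = 110101, weight = 4.
  m = 0101 → c = 111111, weight = 6.
  m = 1101 → c = 110100, weight = 3.
  m = 0011 → c = 111010, weight = 4.
  m = 1011 → c = 110001, weight = 3.
  m = 0111 → c = 111011, weight = 5.
  m = 1111 → c = 110000, weight = 2.
Tally weights:
  weight 0: 1 codewords.
  weight 1: 2 codewords.
  weight 2: 3 codewords.
  weight 3: 4 codewords.
  weight 4: 3 codewords.
  weight 5: 2 codewords.
  weight 6: 1 codewords.
Minimum distance d = smallest w > 0 with A_w > 0 = 1.
Sanity: Σ A_w = 16 = 2^4 = 16 ✓.


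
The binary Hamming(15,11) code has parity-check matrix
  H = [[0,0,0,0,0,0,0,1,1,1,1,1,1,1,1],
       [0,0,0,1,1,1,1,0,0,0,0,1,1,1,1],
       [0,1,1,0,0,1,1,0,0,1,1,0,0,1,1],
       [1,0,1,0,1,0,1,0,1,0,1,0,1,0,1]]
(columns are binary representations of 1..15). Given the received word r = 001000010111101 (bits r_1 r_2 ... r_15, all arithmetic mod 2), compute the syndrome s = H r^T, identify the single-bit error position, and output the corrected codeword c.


s = (0, 1, 0, 0)^T, error position = 4, corrected codeword c = 001100010111101

Compute s = H r^T mod 2 one row at a time:
  s_1 = 1 + 0 + 1 + 1 + 1 + 1 + 0 + 1 = 6 ≡ 0 (mod 2).
  s_2 = 0 + 0 + 0 + 0 + 1 + 1 + 0 + 1 = 3 ≡ 1 (mod 2).
  s_3 = 0 + 1 + 0 + 0 + 1 + 1 + 0 + 1 = 4 ≡ 0 (mod 2).
  s_4 = 0 + 1 + 0 + 0 + 0 + 1 + 1 + 1 = 4 ≡ 0 (mod 2).
s = (0, 1, 0, 0)^T — this equals column 4 of H (binary 0100), so error is at position 4.
Correct: flip bit 4 of r = 001000010111101 to get c = 001100010111101.


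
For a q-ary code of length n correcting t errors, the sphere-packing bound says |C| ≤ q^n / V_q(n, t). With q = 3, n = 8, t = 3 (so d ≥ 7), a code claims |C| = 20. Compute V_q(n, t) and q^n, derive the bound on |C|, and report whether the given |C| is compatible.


V_q(n, t) = 577, q^n = 6561, Hamming bound = 11, |C| = 20 > bound (violated).

Step 1: Compute V_q(n, t) = Σ_{j=0}^3 C(n, j) (q−1)^j.
  j = 0: C(8,0)·(2)^0 = 1·1 = 1.
  j = 1: C(8,1)·(2)^1 = 8·2 = 16.
  j = 2: C(8,2)·(2)^2 = 28·4 = 112.
  j = 3: C(8,3)·(2)^3 = 56·8 = 448.
  V_q(n, t) = 1 + 16 + 112 + 448 = 577.
Step 2: q^n = 3^8 = 6561.
Step 3: Hamming bound ⌊q^n / V_q(n,t)⌋ = ⌊6561/577⌋ = 11.
Step 4: Compare |C| = 20 to 11: violated.
The claimed |C| lies above the Hamming bound, so no 3-ary code of length 8 with d ≥ 7 can have 20 codewords.


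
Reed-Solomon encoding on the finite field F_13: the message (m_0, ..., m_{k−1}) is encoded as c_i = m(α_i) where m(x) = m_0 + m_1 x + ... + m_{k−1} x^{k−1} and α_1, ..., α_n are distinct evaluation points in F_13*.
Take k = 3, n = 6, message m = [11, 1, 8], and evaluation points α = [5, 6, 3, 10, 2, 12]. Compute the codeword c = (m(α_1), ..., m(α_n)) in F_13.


c = [8, 6, 8, 2, 6, 5]

Message polynomial: m(x) = 11 + 1·x + 8·x^2 (mod 13).
For each evaluation point α_i, compute m(α_i) mod 13:
  α_1 = 5: Horner steps 8 → 2 → 8, so m(5) = 8.
  α_2 = 6: Horner steps 8 → 10 → 6, so m(6) = 6.
  α_3 = 3: Horner steps 8 → 12 → 8, so m(3) = 8.
  α_4 = 10: Horner steps 8 → 3 → 2, so m(10) = 2.
  α_5 = 2: Horner steps 8 → 4 → 6, so m(2) = 6.
  α_6 = 12: Horner steps 8 → 6 → 5, so m(12) = 5.
Codeword c = [8, 6, 8, 2, 6, 5] ∈ F_13^6.


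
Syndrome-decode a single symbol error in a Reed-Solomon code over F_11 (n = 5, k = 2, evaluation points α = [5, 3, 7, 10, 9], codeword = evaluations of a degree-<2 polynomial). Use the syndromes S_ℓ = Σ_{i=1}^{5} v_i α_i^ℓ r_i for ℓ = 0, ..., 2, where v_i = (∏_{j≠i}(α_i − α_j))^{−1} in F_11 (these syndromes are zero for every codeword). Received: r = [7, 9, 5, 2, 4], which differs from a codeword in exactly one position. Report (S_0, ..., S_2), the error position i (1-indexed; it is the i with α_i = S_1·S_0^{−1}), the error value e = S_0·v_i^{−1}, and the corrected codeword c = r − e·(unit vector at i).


S = (8, 6, 10), error at position 5, error magnitude e = 1, c = [7, 9, 5, 2, 3].

Step 1: column multipliers v_i = (∏_{j≠i}(α_i − α_j))^{−1} mod 11.
  i = 1 (α = 5): (5−3)(5−7)(5−10)(5−9) = 2·(−2)·(−5)·(−4) = −80 ≡ 8, so v_1 = 8^{−1} = 7 (mod 11).
  i = 2 (α = 3): (3−5)(3−7)(3−10)(3−9) = (−2)·(−4)·(−7)·(−6) = 336 ≡ 6, so v_2 = 6^{−1} = 2 (mod 11).
  i = 3 (α = 7): (7−5)(7−3)(7−10)(7−9) = 2·4·(−3)·(−2) = 48 ≡ 4, so v_3 = 4^{−1} = 3 (mod 11).
  i = 4 (α = 10): (10−5)(10−3)(10−7)(10−9) = 5·7·3·1 = 105 ≡ 6, so v_4 = 6^{−1} = 2 (mod 11).
  i = 5 (α = 9): (9−5)(9−3)(9−7)(9−10) = 4·6·2·(−1) = −48 ≡ 7, so v_5 = 7^{−1} = 8 (mod 11).
  v = [7, 2, 3, 2, 8].
Step 2: syndromes of r = [7, 9, 5, 2, 4] (all sums mod 11).
  S_0 = Σ v_i r_i = 7·7 + 2·9 + 3·5 + 2·2 + 8·4 = 118 ≡ 8.
  S_1 = Σ v_i α_i r_i = 7·5·7 + 2·3·9 + 3·7·5 + 2·10·2 + 8·9·4 = 732 ≡ 6.
  α_i^2 mod 11 = [3, 9, 5, 1, 4].
  S_2 = Σ v_i α_i^2 r_i = 7·3·7 + 2·9·9 + 3·5·5 + 2·1·2 + 8·4·4 = 516 ≡ 10.
  S = (8, 6, 10) ≠ 0, so r is not a codeword (an error is present).
Step 3: locate the error. For a single error e at position i, S_ℓ = v_i·e·α_i^ℓ, so α_err = S_1/S_0.
  S_0^{−1} = 8^{−1} = 7 (mod 11), so α_err = 6·7 = 42 ≡ 9 = α_5. Error position i = 5.
  Consistency check: S_2/S_1 = 10·2 = 20 ≡ 9 = α_err ✓ (single-error assumption holds).
Step 4: error magnitude e = S_0/v_5 = S_0·∏_{j≠5}(α_5 − α_j) = 8·7 = 56 ≡ 1 (mod 11).
Step 5: correct position 5: c_5 = r_5 − e = 4 − 1 ≡ 3 (mod 11). Hence c = [7, 9, 5, 2, 3].
  Check: interpolating c through the α_i gives m(x) = 1 + 10·x (degree < 2) with m(α_i) = c_i for every i, so c is indeed a codeword.


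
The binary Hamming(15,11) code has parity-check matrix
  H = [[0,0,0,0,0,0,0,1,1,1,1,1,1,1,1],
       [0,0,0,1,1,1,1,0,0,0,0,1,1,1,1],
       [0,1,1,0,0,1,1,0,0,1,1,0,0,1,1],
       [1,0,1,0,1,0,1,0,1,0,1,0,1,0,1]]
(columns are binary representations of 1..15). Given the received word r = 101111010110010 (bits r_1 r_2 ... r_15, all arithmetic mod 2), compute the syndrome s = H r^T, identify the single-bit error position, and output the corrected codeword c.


s = (0, 0, 1, 0)^T, error position = 2, corrected codeword c = 111111010110010

Compute s = H r^T mod 2 one row at a time:
  s_1 = 1 + 0 + 1 + 1 + 0 + 0 + 1 + 0 = 4 ≡ 0 (mod 2).
  s_2 = 1 + 1 + 1 + 0 + 0 + 0 + 1 + 0 = 4 ≡ 0 (mod 2).
  s_3 = 0 + 1 + 1 + 0 + 1 + 1 + 1 + 0 = 5 ≡ 1 (mod 2).
  s_4 = 1 + 1 + 1 + 0 + 0 + 1 + 0 + 0 = 4 ≡ 0 (mod 2).
s = (0, 0, 1, 0)^T — this equals column 2 of H (binary 0010), so error is at position 2.
Correct: flip bit 2 of r = 101111010110010 to get c = 111111010110010.


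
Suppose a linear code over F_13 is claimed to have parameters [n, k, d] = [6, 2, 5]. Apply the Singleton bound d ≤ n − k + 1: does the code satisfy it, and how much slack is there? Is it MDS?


Singleton RHS = n − k + 1 = 5, slack = 0, bound satisfied, MDS.

Singleton bound: d ≤ n − k + 1.
Here n = 6, k = 2, so n − k + 1 = 5.
Given d = 5, check d ≤ 5: YES.
Slack = (n − k + 1) − d = 0.
The code is MDS (slack = 0).
Description: the claimed parameters are [6, 2, 5]_13; such a code would be MDS (meets Singleton bound).


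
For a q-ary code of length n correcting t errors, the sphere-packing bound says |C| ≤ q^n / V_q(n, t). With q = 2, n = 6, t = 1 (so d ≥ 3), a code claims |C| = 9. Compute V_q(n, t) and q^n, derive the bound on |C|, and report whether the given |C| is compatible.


V_q(n, t) = 7, q^n = 64, Hamming bound = 9, |C| = 9 ≤ bound (satisfied).

Step 1: Compute V_q(n, t) = Σ_{j=0}^1 C(n, j) (q−1)^j.
  j = 0: C(6,0)·(1)^0 = 1·1 = 1.
  j = 1: C(6,1)·(1)^1 = 6·1 = 6.
  V_q(n, t) = 1 + 6 = 7.
Step 2: q^n = 2^6 = 64.
Step 3: Hamming bound ⌊q^n / V_q(n,t)⌋ = ⌊64/7⌋ = 9.
Step 4: Compare |C| = 9 to 9: satisfied.
The claimed |C| lies at the Hamming bound (tight).


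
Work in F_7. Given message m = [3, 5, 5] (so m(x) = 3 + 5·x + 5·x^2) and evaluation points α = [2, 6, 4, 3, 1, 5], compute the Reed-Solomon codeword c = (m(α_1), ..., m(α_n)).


c = [5, 3, 5, 0, 6, 6]

Message polynomial: m(x) = 3 + 5·x + 5·x^2 (mod 7).
For each evaluation point α_i, compute m(α_i) mod 7:
  α_1 = 2: Horner steps 5 → 1 → 5, so m(2) = 5.
  α_2 = 6: Horner steps 5 → 0 → 3, so m(6) = 3.
  α_3 = 4: Horner steps 5 → 4 → 5, so m(4) = 5.
  α_4 = 3: Horner steps 5 → 6 → 0, so m(3) = 0.
  α_5 = 1: Horner steps 5 → 3 → 6, so m(1) = 6.
  α_6 = 5: Horner steps 5 → 2 → 6, so m(5) = 6.
Codeword c = [5, 3, 5, 0, 6, 6] ∈ F_7^6.


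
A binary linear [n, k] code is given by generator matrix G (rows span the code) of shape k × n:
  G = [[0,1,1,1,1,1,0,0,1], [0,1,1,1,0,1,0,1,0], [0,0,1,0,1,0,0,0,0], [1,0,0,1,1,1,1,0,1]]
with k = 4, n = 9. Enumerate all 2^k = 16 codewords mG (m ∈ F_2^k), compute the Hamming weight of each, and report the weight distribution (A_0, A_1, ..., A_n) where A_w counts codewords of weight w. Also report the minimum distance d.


Weight distribution: A_0 = 1, A_2 = 1, A_3 = 2, A_4 = 3, A_5 = 4, A_6 = 3, A_7 = 2. Minimum distance d = 2.

Enumerate all 2^4 = 16 messages m ∈ F_2^4.
For each, compute codeword c = mG in F_2^9, then tally its weight.
  m = 0000 → c = 000000000, weight = 0.
  m = 1000 → c = 011111001, weight = 6.
  m = 0100 → c = 011101010, weight = 5.
  m = 1100 → c = 000010011, weight = 3.
  m = 0010 → c = 001010000, weight = 2.
  m = 1010 → c = 010101001, weight = 4.
  m = 0110 → c = 010111010, weight = 5.
  m = 1110 → c = 001000011, weight = 3.
  m = 0001 → c = 100111101, weight = 6.
  m = 1001 → c = 111000100, weight = 4.
  m = 0101 → c = 111010111, weight = 7.
  m = 1101 → c = 100101110, weight = 5.
  m = 0011 → c = 101101101, weight = 6.
  m = 1011 → c = 110010100, weight = 4.
  m = 0111 → c = 110000111, weight = 5.
  m = 1111 → c = 101111110, weight = 7.
Tally weights:
  weight 0: 1 codewords.
  weight 2: 1 codewords.
  weight 3: 2 codewords.
  weight 4: 3 codewords.
  weight 5: 4 codewords.
  weight 6: 3 codewords.
  weight 7: 2 codewords.
Minimum distance d = smallest w > 0 with A_w > 0 = 2.
Sanity: Σ A_w = 16 = 2^4 = 16 ✓.


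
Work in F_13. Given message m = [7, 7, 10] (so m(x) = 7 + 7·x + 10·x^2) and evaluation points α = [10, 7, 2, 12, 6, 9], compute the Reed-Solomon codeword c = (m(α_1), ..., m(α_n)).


c = [11, 0, 9, 10, 6, 9]

Message polynomial: m(x) = 7 + 7·x + 10·x^2 (mod 13).
For each evaluation point α_i, compute m(α_i) mod 13:
  α_1 = 10: Horner steps 10 → 3 → 11, so m(10) = 11.
  α_2 = 7: Horner steps 10 → 12 → 0, so m(7) = 0.
  α_3 = 2: Horner steps 10 → 1 → 9, so m(2) = 9.
  α_4 = 12: Horner steps 10 → 10 → 10, so m(12) = 10.
  α_5 = 6: Horner steps 10 → 2 → 6, so m(6) = 6.
  α_6 = 9: Horner steps 10 → 6 → 9, so m(9) = 9.
Codeword c = [11, 0, 9, 10, 6, 9] ∈ F_13^6.


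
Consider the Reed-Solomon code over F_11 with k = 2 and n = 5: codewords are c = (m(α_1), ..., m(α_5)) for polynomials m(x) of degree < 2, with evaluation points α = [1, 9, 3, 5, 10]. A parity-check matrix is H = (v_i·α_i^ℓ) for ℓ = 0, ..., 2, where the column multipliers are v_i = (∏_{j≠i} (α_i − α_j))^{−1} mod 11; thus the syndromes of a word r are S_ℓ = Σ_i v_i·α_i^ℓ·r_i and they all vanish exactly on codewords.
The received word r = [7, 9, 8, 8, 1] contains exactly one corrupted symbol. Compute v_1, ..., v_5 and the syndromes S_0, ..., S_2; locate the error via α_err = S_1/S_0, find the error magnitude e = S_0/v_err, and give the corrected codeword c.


S = (9, 5, 4), error at position 3, error magnitude e = 6, c = [7, 9, 2, 8, 1].

Step 1: column multipliers v_i = (∏_{j≠i}(α_i − α_j))^{−1} mod 11.
  i = 1 (α = 1): (1−9)(1−3)(1−5)(1−10) = (−8)·(−2)·(−4)·(−9) = 576 ≡ 4, so v_1 = 4^{−1} = 3 (mod 11).
  i = 2 (α = 9): (9−1)(9−3)(9−5)(9−10) = 8·6·4·(−1) = −192 ≡ 6, so v_2 = 6^{−1} = 2 (mod 11).
  i = 3 (α = 3): (3−1)(3−9)(3−5)(3−10) = 2·(−6)·(−2)·(−7) = −168 ≡ 8, so v_3 = 8^{−1} = 7 (mod 11).
  i = 4 (α = 5): (5−1)(5−9)(5−3)(5−10) = 4·(−4)·2·(−5) = 160 ≡ 6, so v_4 = 6^{−1} = 2 (mod 11).
  i = 5 (α = 10): (10−1)(10−9)(10−3)(10−5) = 9·1·7·5 = 315 ≡ 7, so v_5 = 7^{−1} = 8 (mod 11).
  v = [3, 2, 7, 2, 8].
Step 2: syndromes of r = [7, 9, 8, 8, 1] (all sums mod 11).
  S_0 = Σ v_i r_i = 3·7 + 2·9 + 7·8 + 2·8 + 8·1 = 119 ≡ 9.
  S_1 = Σ v_i α_i r_i = 3·1·7 + 2·9·9 + 7·3·8 + 2·5·8 + 8·10·1 = 511 ≡ 5.
  α_i^2 mod 11 = [1, 4, 9, 3, 1].
  S_2 = Σ v_i α_i^2 r_i = 3·1·7 + 2·4·9 + 7·9·8 + 2·3·8 + 8·1·1 = 653 ≡ 4.
  S = (9, 5, 4) ≠ 0, so r is not a codeword (an error is present).
Step 3: locate the error. For a single error e at position i, S_ℓ = v_i·e·α_i^ℓ, so α_err = S_1/S_0.
  S_0^{−1} = 9^{−1} = 5 (mod 11), so α_err = 5·5 = 25 ≡ 3 = α_3. Error position i = 3.
  Consistency check: S_2/S_1 = 4·9 = 36 ≡ 3 = α_err ✓ (single-error assumption holds).
Step 4: error magnitude e = S_0/v_3 = S_0·∏_{j≠3}(α_3 − α_j) = 9·8 = 72 ≡ 6 (mod 11).
Step 5: correct position 3: c_3 = r_3 − e = 8 − 6 ≡ 2 (mod 11). Hence c = [7, 9, 2, 8, 1].
  Check: interpolating c through the α_i gives m(x) = 4 + 3·x (degree < 2) with m(α_i) = c_i for every i, so c is indeed a codeword.


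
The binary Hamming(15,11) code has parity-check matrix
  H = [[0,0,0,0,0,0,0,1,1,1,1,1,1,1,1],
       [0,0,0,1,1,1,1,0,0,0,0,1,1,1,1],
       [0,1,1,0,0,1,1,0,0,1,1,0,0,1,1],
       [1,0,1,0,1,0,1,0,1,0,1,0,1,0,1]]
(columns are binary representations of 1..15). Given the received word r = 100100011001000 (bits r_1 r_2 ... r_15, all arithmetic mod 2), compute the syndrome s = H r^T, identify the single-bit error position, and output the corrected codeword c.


s = (1, 0, 0, 0)^T, error position = 8, corrected codeword c = 100100001001000

Compute s = H r^T mod 2 one row at a time:
  s_1 = 1 + 1 + 0 + 0 + 1 + 0 + 0 + 0 = 3 ≡ 1 (mod 2).
  s_2 = 1 + 0 + 0 + 0 + 1 + 0 + 0 + 0 = 2 ≡ 0 (mod 2).
  s_3 = 0 + 0 + 0 + 0 + 0 + 0 + 0 + 0 = 0 ≡ 0 (mod 2).
  s_4 = 1 + 0 + 0 + 0 + 1 + 0 + 0 + 0 = 2 ≡ 0 (mod 2).
s = (1, 0, 0, 0)^T — this equals column 8 of H (binary 1000), so error is at position 8.
Correct: flip bit 8 of r = 100100011001000 to get c = 100100001001000.


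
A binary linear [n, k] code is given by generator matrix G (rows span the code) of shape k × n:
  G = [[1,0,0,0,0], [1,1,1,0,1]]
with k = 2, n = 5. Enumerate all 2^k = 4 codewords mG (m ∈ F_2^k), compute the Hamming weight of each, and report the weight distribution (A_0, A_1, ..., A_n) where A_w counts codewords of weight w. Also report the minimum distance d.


Weight distribution: A_0 = 1, A_1 = 1, A_3 = 1, A_4 = 1. Minimum distance d = 1.

Enumerate all 2^2 = 4 messages m ∈ F_2^2.
For each, compute codeword c = mG in F_2^5, then tally its weight.
  m = 00 → c = 00000, weight = 0.
  m = 10 → c = 10000, weight = 1.
  m = 01 → c = 11101, weight = 4.
  m = 11 → c = 01101, weight = 3.
Tally weights:
  weight 0: 1 codewords.
  weight 1: 1 codewords.
  weight 3: 1 codewords.
  weight 4: 1 codewords.
Minimum distance d = smallest w > 0 with A_w > 0 = 1.
Sanity: Σ A_w = 4 = 2^2 = 4 ✓.


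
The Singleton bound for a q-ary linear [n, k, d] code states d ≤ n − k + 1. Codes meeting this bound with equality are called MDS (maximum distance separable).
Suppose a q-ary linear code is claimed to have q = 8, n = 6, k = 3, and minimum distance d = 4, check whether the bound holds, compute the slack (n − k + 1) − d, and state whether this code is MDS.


Singleton RHS = n − k + 1 = 4, slack = 0, bound satisfied, MDS.

Singleton bound: d ≤ n − k + 1.
Here n = 6, k = 3, so n − k + 1 = 4.
Given d = 4, check d ≤ 4: YES.
Slack = (n − k + 1) − d = 0.
The code is MDS (slack = 0).
Description: the claimed parameters are [6, 3, 4]_8; such a code would be MDS (meets Singleton bound).


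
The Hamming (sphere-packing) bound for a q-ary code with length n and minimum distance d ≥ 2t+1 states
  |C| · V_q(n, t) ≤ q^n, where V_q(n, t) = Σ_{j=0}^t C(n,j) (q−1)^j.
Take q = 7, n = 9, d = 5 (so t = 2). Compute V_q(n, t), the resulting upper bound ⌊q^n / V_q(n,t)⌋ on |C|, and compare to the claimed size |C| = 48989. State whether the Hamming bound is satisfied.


V_q(n, t) = 1351, q^n = 40353607, Hamming bound = 29869, |C| = 48989 > bound (violated).

Step 1: Compute V_q(n, t) = Σ_{j=0}^2 C(n, j) (q−1)^j.
  j = 0: C(9,0)·(6)^0 = 1·1 = 1.
  j = 1: C(9,1)·(6)^1 = 9·6 = 54.
  j = 2: C(9,2)·(6)^2 = 36·36 = 1296.
  V_q(n, t) = 1 + 54 + 1296 = 1351.
Step 2: q^n = 7^9 = 40353607.
Step 3: Hamming bound ⌊q^n / V_q(n,t)⌋ = ⌊40353607/1351⌋ = 29869.
Step 4: Compare |C| = 48989 to 29869: violated.
The claimed |C| lies above the Hamming bound, so no 7-ary code of length 9 with d ≥ 5 can have 48989 codewords.


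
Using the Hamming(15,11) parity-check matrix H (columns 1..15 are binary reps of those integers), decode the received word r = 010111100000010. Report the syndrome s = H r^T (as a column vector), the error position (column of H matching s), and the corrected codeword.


s = (1, 1, 0, 0)^T, error position = 12, corrected codeword c = 010111100001010

Compute s = H r^T mod 2 one row at a time:
  s_1 = 0 + 0 + 0 + 0 + 0 + 0 + 1 + 0 = 1 ≡ 1 (mod 2).
  s_2 = 1 + 1 + 1 + 1 + 0 + 0 + 1 + 0 = 5 ≡ 1 (mod 2).
  s_3 = 1 + 0 + 1 + 1 + 0 + 0 + 1 + 0 = 4 ≡ 0 (mod 2).
  s_4 = 0 + 0 + 1 + 1 + 0 + 0 + 0 + 0 = 2 ≡ 0 (mod 2).
s = (1, 1, 0, 0)^T — this equals column 12 of H (binary 1100), so error is at position 12.
Correct: flip bit 12 of r = 010111100000010 to get c = 010111100001010.


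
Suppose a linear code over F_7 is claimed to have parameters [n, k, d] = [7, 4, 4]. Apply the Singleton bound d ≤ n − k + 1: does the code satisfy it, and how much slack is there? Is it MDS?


Singleton RHS = n − k + 1 = 4, slack = 0, bound satisfied, MDS.

Singleton bound: d ≤ n − k + 1.
Here n = 7, k = 4, so n − k + 1 = 4.
Given d = 4, check d ≤ 4: YES.
Slack = (n − k + 1) − d = 0.
The code is MDS (slack = 0).
Description: the claimed parameters are [7, 4, 4]_7; such a code would be MDS (meets Singleton bound).


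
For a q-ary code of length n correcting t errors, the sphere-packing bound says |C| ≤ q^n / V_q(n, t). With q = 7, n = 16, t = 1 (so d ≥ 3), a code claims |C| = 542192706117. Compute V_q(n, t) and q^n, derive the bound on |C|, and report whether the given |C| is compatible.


V_q(n, t) = 97, q^n = 33232930569601, Hamming bound = 342607531645, |C| = 542192706117 > bound (violated).

Step 1: Compute V_q(n, t) = Σ_{j=0}^1 C(n, j) (q−1)^j.
  j = 0: C(16,0)·(6)^0 = 1·1 = 1.
  j = 1: C(16,1)·(6)^1 = 16·6 = 96.
  V_q(n, t) = 1 + 96 = 97.
Step 2: q^n = 7^16 = 33232930569601.
Step 3: Hamming bound ⌊q^n / V_q(n,t)⌋ = ⌊33232930569601/97⌋ = 342607531645.
Step 4: Compare |C| = 542192706117 to 342607531645: violated.
The claimed |C| lies above the Hamming bound, so no 7-ary code of length 16 with d ≥ 3 can have 542192706117 codewords.


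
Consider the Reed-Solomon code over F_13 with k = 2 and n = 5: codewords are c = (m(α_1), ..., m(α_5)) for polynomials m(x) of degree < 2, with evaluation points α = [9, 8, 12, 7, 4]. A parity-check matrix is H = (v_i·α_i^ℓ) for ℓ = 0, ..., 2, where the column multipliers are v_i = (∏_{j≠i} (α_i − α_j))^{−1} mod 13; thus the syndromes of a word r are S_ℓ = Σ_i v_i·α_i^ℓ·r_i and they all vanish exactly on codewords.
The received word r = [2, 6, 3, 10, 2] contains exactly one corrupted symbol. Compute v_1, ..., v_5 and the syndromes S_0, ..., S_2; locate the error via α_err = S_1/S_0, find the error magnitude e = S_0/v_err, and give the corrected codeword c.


S = (7, 2, 8), error at position 5, error magnitude e = 6, c = [2, 6, 3, 10, 9].

Step 1: column multipliers v_i = (∏_{j≠i}(α_i − α_j))^{−1} mod 13.
  i = 1 (α = 9): (9−8)(9−12)(9−7)(9−4) = 1·(−3)·2·5 = −30 ≡ 9, so v_1 = 9^{−1} = 3 (mod 13).
  i = 2 (α = 8): (8−9)(8−12)(8−7)(8−4) = (−1)·(−4)·1·4 = 16 ≡ 3, so v_2 = 3^{−1} = 9 (mod 13).
  i = 3 (α = 12): (12−9)(12−8)(12−7)(12−4) = 3·4·5·8 = 480 ≡ 12, so v_3 = 12^{−1} = 12 (mod 13).
  i = 4 (α = 7): (7−9)(7−8)(7−12)(7−4) = (−2)·(−1)·(−5)·3 = −30 ≡ 9, so v_4 = 9^{−1} = 3 (mod 13).
  i = 5 (α = 4): (4−9)(4−8)(4−12)(4−7) = (−5)·(−4)·(−8)·(−3) = 480 ≡ 12, so v_5 = 12^{−1} = 12 (mod 13).
  v = [3, 9, 12, 3, 12].
Step 2: syndromes of r = [2, 6, 3, 10, 2] (all sums mod 13).
  S_0 = Σ v_i r_i = 3·2 + 9·6 + 12·3 + 3·10 + 12·2 = 150 ≡ 7.
  S_1 = Σ v_i α_i r_i = 3·9·2 + 9·8·6 + 12·12·3 + 3·7·10 + 12·4·2 = 1224 ≡ 2.
  α_i^2 mod 13 = [3, 12, 1, 10, 3].
  S_2 = Σ v_i α_i^2 r_i = 3·3·2 + 9·12·6 + 12·1·3 + 3·10·10 + 12·3·2 = 1074 ≡ 8.
  S = (7, 2, 8) ≠ 0, so r is not a codeword (an error is present).
Step 3: locate the error. For a single error e at position i, S_ℓ = v_i·e·α_i^ℓ, so α_err = S_1/S_0.
  S_0^{−1} = 7^{−1} = 2 (mod 13), so α_err = 2·2 = 4 ≡ 4 = α_5. Error position i = 5.
  Consistency check: S_2/S_1 = 8·7 = 56 ≡ 4 = α_err ✓ (single-error assumption holds).
Step 4: error magnitude e = S_0/v_5 = S_0·∏_{j≠5}(α_5 − α_j) = 7·12 = 84 ≡ 6 (mod 13).
Step 5: correct position 5: c_5 = r_5 − e = 2 − 6 ≡ 9 (mod 13). Hence c = [2, 6, 3, 10, 9].
  Check: interpolating c through the α_i gives m(x) = 12 + 9·x (degree < 2) with m(α_i) = c_i for every i, so c is indeed a codeword.


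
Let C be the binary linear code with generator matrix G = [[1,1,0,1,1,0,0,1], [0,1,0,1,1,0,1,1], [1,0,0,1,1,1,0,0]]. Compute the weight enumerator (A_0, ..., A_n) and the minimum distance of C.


Weight distribution: A_0 = 1, A_2 = 1, A_3 = 1, A_4 = 2, A_5 = 3. Minimum distance d = 2.

Enumerate all 2^3 = 8 messages m ∈ F_2^3.
For each, compute codeword c = mG in F_2^8, then tally its weight.
  m = 000 → c = 00000000, weight = 0.
  m = 100 → c = 11011001, weight = 5.
  m = 010 → c = 01011011, weight = 5.
  m = 110 → c = 10000010, weight = 2.
  m = 001 → c = 10011100, weight = 4.
  m = 101 → c = 01000101, weight = 3.
  m = 011 → c = 11000111, weight = 5.
  m = 111 → c = 00011110, weight = 4.
Tally weights:
  weight 0: 1 codewords.
  weight 2: 1 codewords.
  weight 3: 1 codewords.
  weight 4: 2 codewords.
  weight 5: 3 codewords.
Minimum distance d = smallest w > 0 with A_w > 0 = 2.
Sanity: Σ A_w = 8 = 2^3 = 8 ✓.


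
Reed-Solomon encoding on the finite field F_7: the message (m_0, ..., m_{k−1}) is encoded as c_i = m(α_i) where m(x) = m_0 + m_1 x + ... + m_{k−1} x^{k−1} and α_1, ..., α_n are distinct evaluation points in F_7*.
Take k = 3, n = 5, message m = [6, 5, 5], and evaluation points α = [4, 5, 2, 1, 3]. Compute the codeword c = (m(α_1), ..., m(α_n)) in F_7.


c = [1, 2, 1, 2, 3]

Message polynomial: m(x) = 6 + 5·x + 5·x^2 (mod 7).
For each evaluation point α_i, compute m(α_i) mod 7:
  α_1 = 4: Horner steps 5 → 4 → 1, so m(4) = 1.
  α_2 = 5: Horner steps 5 → 2 → 2, so m(5) = 2.
  α_3 = 2: Horner steps 5 → 1 → 1, so m(2) = 1.
  α_4 = 1: Horner steps 5 → 3 → 2, so m(1) = 2.
  α_5 = 3: Horner steps 5 → 6 → 3, so m(3) = 3.
Codeword c = [1, 2, 1, 2, 3] ∈ F_7^5.


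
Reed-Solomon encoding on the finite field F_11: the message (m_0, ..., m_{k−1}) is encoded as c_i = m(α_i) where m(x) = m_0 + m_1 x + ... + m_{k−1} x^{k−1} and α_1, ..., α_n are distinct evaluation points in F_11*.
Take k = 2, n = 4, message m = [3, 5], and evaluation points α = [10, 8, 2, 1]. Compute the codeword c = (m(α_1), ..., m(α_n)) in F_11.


c = [9, 10, 2, 8]

Message polynomial: m(x) = 3 + 5·x (mod 11).
For each evaluation point α_i, compute m(α_i) mod 11:
  α_1 = 10: Horner steps 5 → 9, so m(10) = 9.
  α_2 = 8: Horner steps 5 → 10, so m(8) = 10.
  α_3 = 2: Horner steps 5 → 2, so m(2) = 2.
  α_4 = 1: Horner steps 5 → 8, so m(1) = 8.
Codeword c = [9, 10, 2, 8] ∈ F_11^4.


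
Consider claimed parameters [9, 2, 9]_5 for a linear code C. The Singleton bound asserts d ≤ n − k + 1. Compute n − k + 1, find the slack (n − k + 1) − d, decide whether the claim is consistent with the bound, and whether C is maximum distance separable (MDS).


Singleton RHS = n − k + 1 = 8, slack = -1, bound violated (no such code; not MDS).

Singleton bound: d ≤ n − k + 1.
Here n = 9, k = 2, so n − k + 1 = 8.
Given d = 9, check d ≤ 8: NO.
Slack = (n − k + 1) − d = -1.
The slack is negative: d = 9 exceeds n − k + 1 = 8 by 1, so the Singleton bound is violated and no linear [9, 2, 9]_5 code can exist. In particular it is not MDS (MDS requires d = n − k + 1 exactly).
Description: the claimed parameters are [9, 2, 9]_5; such a code would be impossible (violates the Singleton bound).


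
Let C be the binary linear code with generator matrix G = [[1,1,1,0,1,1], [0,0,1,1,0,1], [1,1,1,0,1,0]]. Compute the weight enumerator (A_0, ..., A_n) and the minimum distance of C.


Weight distribution: A_0 = 1, A_1 = 1, A_2 = 1, A_3 = 1, A_4 = 2, A_5 = 2. Minimum distance d = 1.

Enumerate all 2^3 = 8 messages m ∈ F_2^3.
For each, compute codeword c = mG in F_2^6, then tally its weight.
  m = 000 → c = 000000, weight = 0.
  m = 100 → c = 111011, weight = 5.
  m = 010 → c = 001101, weight = 3.
  m = 110 → c = 110110, weight = 4.
  m = 001 → c = 111010, weight = 4.
  m = 101 → c = 000001, weight = 1.
  m = 011 → c = 110111, weight = 5.
  m = 111 → c = 001100, weight = 2.
Tally weights:
  weight 0: 1 codewords.
  weight 1: 1 codewords.
  weight 2: 1 codewords.
  weight 3: 1 codewords.
  weight 4: 2 codewords.
  weight 5: 2 codewords.
Minimum distance d = smallest w > 0 with A_w > 0 = 1.
Sanity: Σ A_w = 8 = 2^3 = 8 ✓.


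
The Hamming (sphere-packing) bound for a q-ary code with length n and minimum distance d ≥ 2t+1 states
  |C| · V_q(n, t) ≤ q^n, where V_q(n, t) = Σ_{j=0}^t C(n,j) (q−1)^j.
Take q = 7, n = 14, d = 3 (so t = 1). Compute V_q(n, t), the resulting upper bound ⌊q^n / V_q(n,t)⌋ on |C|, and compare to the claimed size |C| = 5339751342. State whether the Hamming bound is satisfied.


V_q(n, t) = 85, q^n = 678223072849, Hamming bound = 7979094974, |C| = 5339751342 ≤ bound (satisfied).

Step 1: Compute V_q(n, t) = Σ_{j=0}^1 C(n, j) (q−1)^j.
  j = 0: C(14,0)·(6)^0 = 1·1 = 1.
  j = 1: C(14,1)·(6)^1 = 14·6 = 84.
  V_q(n, t) = 1 + 84 = 85.
Step 2: q^n = 7^14 = 678223072849.
Step 3: Hamming bound ⌊q^n / V_q(n,t)⌋ = ⌊678223072849/85⌋ = 7979094974.
Step 4: Compare |C| = 5339751342 to 7979094974: satisfied.
The claimed |C| lies below the Hamming bound.


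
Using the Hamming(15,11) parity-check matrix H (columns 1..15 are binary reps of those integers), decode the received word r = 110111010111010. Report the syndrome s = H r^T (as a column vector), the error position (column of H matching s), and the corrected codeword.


s = (1, 1, 1, 1)^T, error position = 15, corrected codeword c = 110111010111011

Compute s = H r^T mod 2 one row at a time:
  s_1 = 1 + 0 + 1 + 1 + 1 + 0 + 1 + 0 = 5 ≡ 1 (mod 2).
  s_2 = 1 + 1 + 1 + 0 + 1 + 0 + 1 + 0 = 5 ≡ 1 (mod 2).
  s_3 = 1 + 0 + 1 + 0 + 1 + 1 + 1 + 0 = 5 ≡ 1 (mod 2).
  s_4 = 1 + 0 + 1 + 0 + 0 + 1 + 0 + 0 = 3 ≡ 1 (mod 2).
s = (1, 1, 1, 1)^T — this equals column 15 of H (binary 1111), so error is at position 15.
Correct: flip bit 15 of r = 110111010111010 to get c = 110111010111011.


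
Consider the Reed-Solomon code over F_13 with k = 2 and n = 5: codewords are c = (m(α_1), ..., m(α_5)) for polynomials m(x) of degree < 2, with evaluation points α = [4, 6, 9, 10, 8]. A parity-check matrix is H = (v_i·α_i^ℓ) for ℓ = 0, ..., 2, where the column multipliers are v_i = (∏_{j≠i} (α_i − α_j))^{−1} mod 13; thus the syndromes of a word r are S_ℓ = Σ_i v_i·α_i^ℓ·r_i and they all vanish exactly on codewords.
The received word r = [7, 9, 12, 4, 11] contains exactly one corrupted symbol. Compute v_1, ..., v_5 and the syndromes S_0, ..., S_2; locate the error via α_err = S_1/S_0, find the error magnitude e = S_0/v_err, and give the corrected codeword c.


S = (12, 3, 4), error at position 4, error magnitude e = 4, c = [7, 9, 12, 0, 11].

Step 1: column multipliers v_i = (∏_{j≠i}(α_i − α_j))^{−1} mod 13.
  i = 1 (α = 4): (4−6)(4−9)(4−10)(4−8) = (−2)·(−5)·(−6)·(−4) = 240 ≡ 6, so v_1 = 6^{−1} = 11 (mod 13).
  i = 2 (α = 6): (6−4)(6−9)(6−10)(6−8) = 2·(−3)·(−4)·(−2) = −48 ≡ 4, so v_2 = 4^{−1} = 10 (mod 13).
  i = 3 (α = 9): (9−4)(9−6)(9−10)(9−8) = 5·3·(−1)·1 = −15 ≡ 11, so v_3 = 11^{−1} = 6 (mod 13).
  i = 4 (α = 10): (10−4)(10−6)(10−9)(10−8) = 6·4·1·2 = 48 ≡ 9, so v_4 = 9^{−1} = 3 (mod 13).
  i = 5 (α = 8): (8−4)(8−6)(8−9)(8−10) = 4·2·(−1)·(−2) = 16 ≡ 3, so v_5 = 3^{−1} = 9 (mod 13).
  v = [11, 10, 6, 3, 9].
Step 2: syndromes of r = [7, 9, 12, 4, 11] (all sums mod 13).
  S_0 = Σ v_i r_i = 11·7 + 10·9 + 6·12 + 3·4 + 9·11 = 350 ≡ 12.
  S_1 = Σ v_i α_i r_i = 11·4·7 + 10·6·9 + 6·9·12 + 3·10·4 + 9·8·11 = 2408 ≡ 3.
  α_i^2 mod 13 = [3, 10, 3, 9, 12].
  S_2 = Σ v_i α_i^2 r_i = 11·3·7 + 10·10·9 + 6·3·12 + 3·9·4 + 9·12·11 = 2643 ≡ 4.
  S = (12, 3, 4) ≠ 0, so r is not a codeword (an error is present).
Step 3: locate the error. For a single error e at position i, S_ℓ = v_i·e·α_i^ℓ, so α_err = S_1/S_0.
  S_0^{−1} = 12^{−1} = 12 (mod 13), so α_err = 3·12 = 36 ≡ 10 = α_4. Error position i = 4.
  Consistency check: S_2/S_1 = 4·9 = 36 ≡ 10 = α_err ✓ (single-error assumption holds).
Step 4: error magnitude e = S_0/v_4 = S_0·∏_{j≠4}(α_4 − α_j) = 12·9 = 108 ≡ 4 (mod 13).
Step 5: correct position 4: c_4 = r_4 − e = 4 − 4 ≡ 0 (mod 13). Hence c = [7, 9, 12, 0, 11].
  Check: interpolating c through the α_i gives m(x) = 3 + 1·x (degree < 2) with m(α_i) = c_i for every i, so c is indeed a codeword.
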